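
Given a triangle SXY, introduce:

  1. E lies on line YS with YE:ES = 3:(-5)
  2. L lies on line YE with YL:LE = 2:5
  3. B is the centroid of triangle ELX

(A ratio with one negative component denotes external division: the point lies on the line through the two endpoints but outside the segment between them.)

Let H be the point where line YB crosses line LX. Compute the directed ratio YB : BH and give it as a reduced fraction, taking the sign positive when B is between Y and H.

Assign S = (0, 0), X = (1, 0), Y = (0, 1) — the answer is frame-independent, so this choice is without loss of generality.
1. E lies on line YS with YE:ES = 3:(-5) ⇒ E = (0, 5/2)
2. L lies on line YE with YL:LE = 2:5 ⇒ L = (0, 10/7)
3. B is the centroid of triangle ELX ⇒ B = (1/3, 55/42)
line YB meets LX at H = (2/11, 90/77)
B = Y + t·(H−Y) with t = 11/6, so YB:BH = 11/6:-5/6

YB:BH = -11/5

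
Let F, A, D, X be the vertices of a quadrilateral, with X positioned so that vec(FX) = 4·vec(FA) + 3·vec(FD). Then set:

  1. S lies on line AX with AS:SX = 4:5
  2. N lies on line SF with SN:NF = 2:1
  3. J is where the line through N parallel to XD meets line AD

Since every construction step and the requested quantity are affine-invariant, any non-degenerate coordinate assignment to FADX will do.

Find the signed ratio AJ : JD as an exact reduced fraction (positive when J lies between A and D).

AJ:JD = 10/17

Assign F = (0, 0), A = (1, 0), D = (0, 1), X = (4, 3) — the answer is frame-independent, so this choice is without loss of generality.
1. S lies on line AX with AS:SX = 4:5 ⇒ S = (7/3, 4/3)
2. N lies on line SF with SN:NF = 2:1 ⇒ N = (7/9, 4/9)
3. J is where the line through N parallel to XD meets line AD ⇒ J = (17/27, 10/27)
J = A + t·(D−A) with t = 10/27, so AJ:JD = t:(1−t) = 10/27:17/27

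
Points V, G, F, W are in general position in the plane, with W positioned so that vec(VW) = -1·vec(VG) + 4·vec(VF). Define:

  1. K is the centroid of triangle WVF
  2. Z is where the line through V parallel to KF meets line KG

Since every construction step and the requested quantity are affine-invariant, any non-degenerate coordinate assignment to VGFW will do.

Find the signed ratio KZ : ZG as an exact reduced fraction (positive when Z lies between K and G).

Assign V = (0, 0), G = (1, 0), F = (0, 1), W = (-1, 4) — the answer is frame-independent, so this choice is without loss of generality.
1. K is the centroid of triangle WVF ⇒ K = (-1/3, 5/3)
2. Z is where the line through V parallel to KF meets line KG ⇒ Z = (-5/3, 10/3)
Z = K + t·(G−K) with t = -1, so KZ:ZG = t:(1−t) = -1:2

KZ:ZG = -1/2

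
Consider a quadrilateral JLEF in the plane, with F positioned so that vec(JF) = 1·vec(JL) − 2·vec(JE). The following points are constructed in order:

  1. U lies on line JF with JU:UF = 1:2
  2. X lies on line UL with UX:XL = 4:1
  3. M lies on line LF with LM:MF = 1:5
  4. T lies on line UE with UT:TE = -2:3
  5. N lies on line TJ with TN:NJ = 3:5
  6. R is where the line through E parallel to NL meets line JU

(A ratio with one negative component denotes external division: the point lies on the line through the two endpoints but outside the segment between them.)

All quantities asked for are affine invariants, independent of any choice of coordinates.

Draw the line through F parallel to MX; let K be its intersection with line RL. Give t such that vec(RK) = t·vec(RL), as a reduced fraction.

Choose coordinates J = (0, 0), L = (1, 0), E = (0, 1), F = (1, -2).
1. U lies on line JF with JU:UF = 1:2 ⇒ U = (1/3, -2/3)
2. X lies on line UL with UX:XL = 4:1 ⇒ X = (13/15, -2/15)
3. M lies on line LF with LM:MF = 1:5 ⇒ M = (1, -1/3)
4. T lies on line UE with UT:TE = -2:3 ⇒ T = (1, -4)
5. N lies on line TJ with TN:NJ = 3:5 ⇒ N = (5/8, -5/2)
6. R is where the line through E parallel to NL meets line JU ⇒ R = (-3/26, 3/13)
through F parallel to MX: direction (-2/15, 1/5); meets RL at K = (-41/75, 8/25)
K = R + t·(L−R) with t = -29/75

t = -29/75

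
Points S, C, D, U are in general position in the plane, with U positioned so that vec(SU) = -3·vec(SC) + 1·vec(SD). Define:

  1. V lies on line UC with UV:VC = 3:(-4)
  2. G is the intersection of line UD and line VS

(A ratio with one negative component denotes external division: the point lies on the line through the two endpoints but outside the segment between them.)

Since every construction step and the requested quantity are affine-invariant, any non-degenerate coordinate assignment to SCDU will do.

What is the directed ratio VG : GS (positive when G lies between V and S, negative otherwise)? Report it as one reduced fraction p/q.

Assign S = (0, 0), C = (1, 0), D = (0, 1), U = (-3, 1) — the answer is frame-independent, so this choice is without loss of generality.
1. V lies on line UC with UV:VC = 3:(-4) ⇒ V = (-15, 4)
2. G is the intersection of line UD and line VS ⇒ G = (-15/4, 1)
G = V + t·(S−V) with t = 3/4, so VG:GS = t:(1−t) = 3/4:1/4

VG:GS = 3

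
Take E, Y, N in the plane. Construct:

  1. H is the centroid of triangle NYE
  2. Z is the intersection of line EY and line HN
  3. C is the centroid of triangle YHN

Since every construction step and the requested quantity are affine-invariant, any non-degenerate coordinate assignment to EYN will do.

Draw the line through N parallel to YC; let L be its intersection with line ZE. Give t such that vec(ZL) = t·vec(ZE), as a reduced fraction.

Assign E = (0, 0), Y = (1, 0), N = (0, 1) — the answer is frame-independent, so this choice is without loss of generality.
1. H is the centroid of triangle NYE ⇒ H = (1/3, 1/3)
2. Z is the intersection of line EY and line HN ⇒ Z = (1/2, 0)
3. C is the centroid of triangle YHN ⇒ C = (4/9, 4/9)
through N parallel to YC: direction (-5/9, 4/9); meets ZE at L = (5/4, 0)
L = Z + t·(E−Z) with t = -3/2

t = -3/2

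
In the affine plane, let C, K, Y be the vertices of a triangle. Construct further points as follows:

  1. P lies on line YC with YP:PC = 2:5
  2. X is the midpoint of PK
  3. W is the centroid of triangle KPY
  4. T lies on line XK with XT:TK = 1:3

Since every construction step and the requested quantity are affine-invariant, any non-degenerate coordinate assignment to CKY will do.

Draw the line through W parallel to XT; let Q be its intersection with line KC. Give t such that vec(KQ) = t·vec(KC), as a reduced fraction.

Set C = (0, 0), K = (1, 0), Y = (0, 1); any affine frame gives the same invariant.
1. P lies on line YC with YP:PC = 2:5 ⇒ P = (0, 5/7)
2. X is the midpoint of PK ⇒ X = (1/2, 5/14)
3. W is the centroid of triangle KPY ⇒ W = (1/3, 4/7)
4. T lies on line XK with XT:TK = 1:3 ⇒ T = (5/8, 15/56)
through W parallel to XT: direction (1/8, -5/56); meets KC at Q = (17/15, 0)
Q = K + t·(C−K) with t = -2/15

t = -2/15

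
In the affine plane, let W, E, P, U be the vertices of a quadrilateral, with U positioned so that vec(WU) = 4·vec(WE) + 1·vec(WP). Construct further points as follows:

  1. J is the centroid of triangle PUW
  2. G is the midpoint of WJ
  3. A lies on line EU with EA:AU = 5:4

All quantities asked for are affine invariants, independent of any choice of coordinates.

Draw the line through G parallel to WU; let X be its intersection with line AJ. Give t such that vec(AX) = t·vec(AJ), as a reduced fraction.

t = 5/8

Set W = (0, 0), E = (1, 0), P = (0, 1), U = (4, 1); any affine frame gives the same invariant.
1. J is the centroid of triangle PUW ⇒ J = (4/3, 2/3)
2. G is the midpoint of WJ ⇒ G = (2/3, 1/3)
3. A lies on line EU with EA:AU = 5:4 ⇒ A = (8/3, 5/9)
through G parallel to WU: direction (4, 1); meets AJ at X = (11/6, 5/8)
X = A + t·(J−A) with t = 5/8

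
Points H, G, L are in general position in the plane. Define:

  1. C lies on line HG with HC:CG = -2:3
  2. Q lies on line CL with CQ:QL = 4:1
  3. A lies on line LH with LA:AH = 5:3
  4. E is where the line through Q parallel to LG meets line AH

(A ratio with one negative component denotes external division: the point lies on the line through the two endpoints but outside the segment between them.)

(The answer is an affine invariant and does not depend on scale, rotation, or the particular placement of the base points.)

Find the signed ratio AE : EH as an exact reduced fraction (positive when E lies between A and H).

Work in coordinates with H = (0, 0), G = (1, 0), L = (0, 1).
1. C lies on line HG with HC:CG = -2:3 ⇒ C = (-2, 0)
2. Q lies on line CL with CQ:QL = 4:1 ⇒ Q = (-2/5, 4/5)
3. A lies on line LH with LA:AH = 5:3 ⇒ A = (0, 3/8)
4. E is where the line through Q parallel to LG meets line AH ⇒ E = (0, 2/5)
E = A + t·(H−A) with t = -1/15, so AE:EH = t:(1−t) = -1/15:16/15

AE:EH = -1/16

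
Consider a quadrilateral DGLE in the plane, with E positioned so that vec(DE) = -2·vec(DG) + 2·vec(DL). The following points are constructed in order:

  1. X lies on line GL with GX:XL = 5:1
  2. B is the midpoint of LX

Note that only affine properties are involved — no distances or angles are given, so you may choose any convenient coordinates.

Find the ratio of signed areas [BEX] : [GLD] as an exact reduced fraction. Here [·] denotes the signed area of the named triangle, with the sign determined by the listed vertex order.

[BEX]:[GLD] = 1/12

Work in coordinates with D = (0, 0), G = (1, 0), L = (0, 1), E = (-2, 2).
1. X lies on line GL with GX:XL = 5:1 ⇒ X = (1/6, 5/6)
2. B is the midpoint of LX ⇒ B = (1/12, 11/12)
2·[BEX] = 1/12, 2·[GLD] = 1
[BEX]:[GLD] = 1/12:1 = 1/12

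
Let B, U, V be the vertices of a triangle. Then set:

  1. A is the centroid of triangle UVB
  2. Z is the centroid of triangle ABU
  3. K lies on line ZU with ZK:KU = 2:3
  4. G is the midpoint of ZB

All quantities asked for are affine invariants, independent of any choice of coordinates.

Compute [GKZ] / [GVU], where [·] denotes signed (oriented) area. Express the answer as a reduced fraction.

Assign B = (0, 0), U = (1, 0), V = (0, 1) — the answer is frame-independent, so this choice is without loss of generality.
1. A is the centroid of triangle UVB ⇒ A = (1/3, 1/3)
2. Z is the centroid of triangle ABU ⇒ Z = (4/9, 1/9)
3. K lies on line ZU with ZK:KU = 2:3 ⇒ K = (2/3, 1/15)
4. G is the midpoint of ZB ⇒ G = (2/9, 1/18)
2·[GKZ] = 1/45, 2·[GVU] = -13/18
[GKZ]:[GVU] = 1/45:-13/18 = -2/65

[GKZ]:[GVU] = -2/65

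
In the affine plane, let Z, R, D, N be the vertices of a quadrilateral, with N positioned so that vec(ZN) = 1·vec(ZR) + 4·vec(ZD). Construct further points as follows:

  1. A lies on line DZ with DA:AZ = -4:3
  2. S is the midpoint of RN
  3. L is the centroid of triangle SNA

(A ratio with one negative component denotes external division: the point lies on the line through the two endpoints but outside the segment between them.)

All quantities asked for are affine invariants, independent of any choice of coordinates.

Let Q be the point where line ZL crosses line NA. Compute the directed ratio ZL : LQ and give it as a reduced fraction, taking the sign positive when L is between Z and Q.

Set Z = (0, 0), R = (1, 0), D = (0, 1), N = (1, 4); any affine frame gives the same invariant.
1. A lies on line DZ with DA:AZ = -4:3 ⇒ A = (0, -3)
2. S is the midpoint of RN ⇒ S = (1, 2)
3. L is the centroid of triangle SNA ⇒ L = (2/3, 1)
line ZL meets NA at Q = (6/11, 9/11)
L = Z + t·(Q−Z) with t = 11/9, so ZL:LQ = 11/9:-2/9

ZL:LQ = -11/2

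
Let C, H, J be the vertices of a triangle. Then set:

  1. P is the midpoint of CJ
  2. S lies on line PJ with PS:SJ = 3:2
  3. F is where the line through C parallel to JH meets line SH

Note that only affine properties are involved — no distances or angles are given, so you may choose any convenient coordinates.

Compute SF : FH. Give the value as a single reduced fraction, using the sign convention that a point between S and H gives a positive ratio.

SF:FH = -4/5

Choose coordinates C = (0, 0), H = (1, 0), J = (0, 1).
1. P is the midpoint of CJ ⇒ P = (0, 1/2)
2. S lies on line PJ with PS:SJ = 3:2 ⇒ S = (0, 4/5)
3. F is where the line through C parallel to JH meets line SH ⇒ F = (-4, 4)
F = S + t·(H−S) with t = -4, so SF:FH = t:(1−t) = -4:5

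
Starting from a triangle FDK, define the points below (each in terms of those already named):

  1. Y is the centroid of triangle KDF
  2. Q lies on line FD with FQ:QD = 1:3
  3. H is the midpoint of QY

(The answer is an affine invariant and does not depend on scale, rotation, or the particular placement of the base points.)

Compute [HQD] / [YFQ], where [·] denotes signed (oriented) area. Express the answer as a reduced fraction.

Set F = (0, 0), D = (1, 0), K = (0, 1); any affine frame gives the same invariant.
1. Y is the centroid of triangle KDF ⇒ Y = (1/3, 1/3)
2. Q lies on line FD with FQ:QD = 1:3 ⇒ Q = (1/4, 0)
3. H is the midpoint of QY ⇒ H = (7/24, 1/6)
2·[HQD] = 1/8, 2·[YFQ] = 1/12
[HQD]:[YFQ] = 1/8:1/12 = 3/2

[HQD]:[YFQ] = 3/2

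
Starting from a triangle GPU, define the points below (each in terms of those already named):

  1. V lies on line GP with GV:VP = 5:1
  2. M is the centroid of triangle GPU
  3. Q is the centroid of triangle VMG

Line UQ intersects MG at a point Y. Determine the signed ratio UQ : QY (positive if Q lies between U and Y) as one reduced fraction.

Assign G = (0, 0), P = (1, 0), U = (0, 1) — the answer is frame-independent, so this choice is without loss of generality.
1. V lies on line GP with GV:VP = 5:1 ⇒ V = (5/6, 0)
2. M is the centroid of triangle GPU ⇒ M = (1/3, 1/3)
3. Q is the centroid of triangle VMG ⇒ Q = (7/18, 1/9)
line UQ meets MG at Y = (7/23, 7/23)
Q = U + t·(Y−U) with t = 23/18, so UQ:QY = 23/18:-5/18

UQ:QY = -23/5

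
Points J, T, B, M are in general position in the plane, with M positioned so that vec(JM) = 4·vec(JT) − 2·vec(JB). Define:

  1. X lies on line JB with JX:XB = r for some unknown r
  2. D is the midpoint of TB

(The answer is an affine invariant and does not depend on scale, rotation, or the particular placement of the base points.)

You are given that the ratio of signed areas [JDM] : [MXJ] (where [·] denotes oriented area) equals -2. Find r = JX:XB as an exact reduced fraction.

r = 3/5

Work in coordinates with J = (0, 0), T = (1, 0), B = (0, 1), M = (4, -2).
1. With JX:XB = r, write λ = r/(r+1) so X = J + λ·(B−J); X is affine-linear in λ
2. D is the midpoint of TB ⇒ D = (1/2, 1/2)
Every point depending on X is an affine combination of X and λ-independent points, so each such coordinate is linear in λ; the λ² term in each signed area is a multiple of (B−J)×(B−J) = 0, so 2·[JDM] and 2·[MXJ] are each linear in λ. Evaluating at λ=0 and λ=1:
  2·[JDM] = -3,   2·[MXJ] = 4·λ
So [JDM]:[MXJ] = (-3) / (4·λ). Setting this equal to -2:
  -3 = -2·(4·λ)  ⇒  λ = 3/8
Then r = λ/(1−λ) = (3/8)/(5/8) = 3/5. Check: with r = 3/5, X = (0, 3/8) and [JDM]:[MXJ] = -2 as required.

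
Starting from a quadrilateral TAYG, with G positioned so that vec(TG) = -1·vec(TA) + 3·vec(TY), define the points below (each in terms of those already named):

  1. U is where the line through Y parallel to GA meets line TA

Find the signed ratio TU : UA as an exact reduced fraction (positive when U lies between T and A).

TU:UA = 2

Work in coordinates with T = (0, 0), A = (1, 0), Y = (0, 1), G = (-1, 3).
1. U is where the line through Y parallel to GA meets line TA ⇒ U = (2/3, 0)
U = T + t·(A−T) with t = 2/3, so TU:UA = t:(1−t) = 2/3:1/3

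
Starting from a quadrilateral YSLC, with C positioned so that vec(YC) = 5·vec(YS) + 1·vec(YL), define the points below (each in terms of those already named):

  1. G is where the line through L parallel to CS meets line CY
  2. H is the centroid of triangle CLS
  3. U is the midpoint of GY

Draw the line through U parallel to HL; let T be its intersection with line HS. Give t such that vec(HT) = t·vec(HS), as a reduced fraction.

t = 28/5

Assign Y = (0, 0), S = (1, 0), L = (0, 1), C = (5, 1) — the answer is frame-independent, so this choice is without loss of generality.
1. G is where the line through L parallel to CS meets line CY ⇒ G = (-20, -4)
2. H is the centroid of triangle CLS ⇒ H = (2, 2/3)
3. U is the midpoint of GY ⇒ U = (-10, -2)
through U parallel to HL: direction (-2, 1/3); meets HS at T = (-18/5, -46/15)
T = H + t·(S−H) with t = 28/5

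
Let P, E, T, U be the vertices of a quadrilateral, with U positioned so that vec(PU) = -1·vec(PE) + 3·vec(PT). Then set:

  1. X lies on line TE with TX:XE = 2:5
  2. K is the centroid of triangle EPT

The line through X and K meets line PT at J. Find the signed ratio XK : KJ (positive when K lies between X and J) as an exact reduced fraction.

XK:KJ = -1/7

Set P = (0, 0), E = (1, 0), T = (0, 1), U = (-1, 3); any affine frame gives the same invariant.
1. X lies on line TE with TX:XE = 2:5 ⇒ X = (2/7, 5/7)
2. K is the centroid of triangle EPT ⇒ K = (1/3, 1/3)
line XK meets PT at J = (0, 3)
K = X + t·(J−X) with t = -1/6, so XK:KJ = -1/6:7/6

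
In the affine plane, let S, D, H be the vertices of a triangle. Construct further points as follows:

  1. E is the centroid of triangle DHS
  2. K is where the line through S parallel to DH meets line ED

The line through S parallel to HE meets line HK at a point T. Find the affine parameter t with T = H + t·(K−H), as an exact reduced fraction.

Assign S = (0, 0), D = (1, 0), H = (0, 1) — the answer is frame-independent, so this choice is without loss of generality.
1. E is the centroid of triangle DHS ⇒ E = (1/3, 1/3)
2. K is where the line through S parallel to DH meets line ED ⇒ K = (-1, 1)
through S parallel to HE: direction (1/3, -2/3); meets HK at T = (-1/2, 1)
T = H + t·(K−H) with t = 1/2

t = 1/2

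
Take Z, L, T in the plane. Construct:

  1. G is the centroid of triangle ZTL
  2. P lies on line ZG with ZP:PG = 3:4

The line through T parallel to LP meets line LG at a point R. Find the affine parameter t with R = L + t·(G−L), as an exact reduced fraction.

t = 15/4

Set Z = (0, 0), L = (1, 0), T = (0, 1); any affine frame gives the same invariant.
1. G is the centroid of triangle ZTL ⇒ G = (1/3, 1/3)
2. P lies on line ZG with ZP:PG = 3:4 ⇒ P = (1/7, 1/7)
through T parallel to LP: direction (-6/7, 1/7); meets LG at R = (-3/2, 5/4)
R = L + t·(G−L) with t = 15/4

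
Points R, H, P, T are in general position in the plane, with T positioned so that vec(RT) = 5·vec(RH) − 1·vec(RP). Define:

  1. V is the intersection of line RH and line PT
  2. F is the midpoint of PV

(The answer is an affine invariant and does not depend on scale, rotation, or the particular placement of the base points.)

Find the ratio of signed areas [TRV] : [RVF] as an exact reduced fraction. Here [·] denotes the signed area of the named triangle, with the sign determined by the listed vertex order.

Set R = (0, 0), H = (1, 0), P = (0, 1), T = (5, -1); any affine frame gives the same invariant.
1. V is the intersection of line RH and line PT ⇒ V = (5/2, 0)
2. F is the midpoint of PV ⇒ F = (5/4, 1/2)
2·[TRV] = -5/2, 2·[RVF] = 5/4
[TRV]:[RVF] = -5/2:5/4 = -2

[TRV]:[RVF] = -2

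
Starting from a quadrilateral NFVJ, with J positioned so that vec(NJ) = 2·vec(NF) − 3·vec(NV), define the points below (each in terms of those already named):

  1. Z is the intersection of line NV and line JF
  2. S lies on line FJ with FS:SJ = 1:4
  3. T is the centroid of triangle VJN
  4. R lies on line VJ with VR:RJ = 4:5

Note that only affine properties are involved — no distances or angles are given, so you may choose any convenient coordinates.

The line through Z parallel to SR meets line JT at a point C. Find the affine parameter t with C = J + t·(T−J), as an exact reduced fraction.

Work in coordinates with N = (0, 0), F = (1, 0), V = (0, 1), J = (2, -3).
1. Z is the intersection of line NV and line JF ⇒ Z = (0, 3)
2. S lies on line FJ with FS:SJ = 1:4 ⇒ S = (6/5, -3/5)
3. T is the centroid of triangle VJN ⇒ T = (2/3, -2/3)
4. R lies on line VJ with VR:RJ = 4:5 ⇒ R = (8/9, -7/9)
through Z parallel to SR: direction (-14/45, -8/45); meets JT at C = (-14/13, 31/13)
C = J + t·(T−J) with t = 30/13

t = 30/13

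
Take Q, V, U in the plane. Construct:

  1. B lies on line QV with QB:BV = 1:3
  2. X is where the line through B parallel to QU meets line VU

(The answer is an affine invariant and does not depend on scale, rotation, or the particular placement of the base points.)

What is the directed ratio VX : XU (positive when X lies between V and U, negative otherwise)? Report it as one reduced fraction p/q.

Choose coordinates Q = (0, 0), V = (1, 0), U = (0, 1).
1. B lies on line QV with QB:BV = 1:3 ⇒ B = (1/4, 0)
2. X is where the line through B parallel to QU meets line VU ⇒ X = (1/4, 3/4)
X = V + t·(U−V) with t = 3/4, so VX:XU = t:(1−t) = 3/4:1/4

VX:XU = 3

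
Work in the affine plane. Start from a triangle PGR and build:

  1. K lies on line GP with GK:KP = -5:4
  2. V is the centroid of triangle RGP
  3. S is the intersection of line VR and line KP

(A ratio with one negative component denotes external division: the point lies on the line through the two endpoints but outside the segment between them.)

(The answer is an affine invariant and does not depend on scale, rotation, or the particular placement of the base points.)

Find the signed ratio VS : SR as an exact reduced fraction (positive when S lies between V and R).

VS:SR = -1/3

Assign P = (0, 0), G = (1, 0), R = (0, 1) — the answer is frame-independent, so this choice is without loss of generality.
1. K lies on line GP with GK:KP = -5:4 ⇒ K = (-4, 0)
2. V is the centroid of triangle RGP ⇒ V = (1/3, 1/3)
3. S is the intersection of line VR and line KP ⇒ S = (1/2, 0)
S = V + t·(R−V) with t = -1/2, so VS:SR = t:(1−t) = -1/2:3/2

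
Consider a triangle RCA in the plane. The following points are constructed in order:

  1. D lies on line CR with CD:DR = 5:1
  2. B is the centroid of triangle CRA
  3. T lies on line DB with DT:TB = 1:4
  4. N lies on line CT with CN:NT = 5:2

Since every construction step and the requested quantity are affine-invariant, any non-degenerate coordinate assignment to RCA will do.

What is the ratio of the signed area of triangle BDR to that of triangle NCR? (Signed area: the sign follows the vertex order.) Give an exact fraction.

[BDR]:[NCR] = 7/6

Set R = (0, 0), C = (1, 0), A = (0, 1); any affine frame gives the same invariant.
1. D lies on line CR with CD:DR = 5:1 ⇒ D = (1/6, 0)
2. B is the centroid of triangle CRA ⇒ B = (1/3, 1/3)
3. T lies on line DB with DT:TB = 1:4 ⇒ T = (1/5, 1/15)
4. N lies on line CT with CN:NT = 5:2 ⇒ N = (3/7, 1/21)
2·[BDR] = -1/18, 2·[NCR] = -1/21
[BDR]:[NCR] = -1/18:-1/21 = 7/6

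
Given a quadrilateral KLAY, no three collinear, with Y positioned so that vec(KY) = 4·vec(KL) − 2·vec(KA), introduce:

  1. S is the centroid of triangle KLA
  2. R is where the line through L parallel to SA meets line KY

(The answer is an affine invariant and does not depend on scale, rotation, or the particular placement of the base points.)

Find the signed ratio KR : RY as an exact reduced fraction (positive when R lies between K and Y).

Choose coordinates K = (0, 0), L = (1, 0), A = (0, 1), Y = (4, -2).
1. S is the centroid of triangle KLA ⇒ S = (1/3, 1/3)
2. R is where the line through L parallel to SA meets line KY ⇒ R = (4/3, -2/3)
R = K + t·(Y−K) with t = 1/3, so KR:RY = t:(1−t) = 1/3:2/3

KR:RY = 1/2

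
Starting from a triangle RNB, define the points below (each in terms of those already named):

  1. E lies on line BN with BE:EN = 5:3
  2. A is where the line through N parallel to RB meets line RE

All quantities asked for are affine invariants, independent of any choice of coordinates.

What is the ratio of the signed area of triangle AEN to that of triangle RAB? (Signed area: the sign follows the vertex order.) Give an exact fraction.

[AEN]:[RAB] = 9/40

Work in coordinates with R = (0, 0), N = (1, 0), B = (0, 1).
1. E lies on line BN with BE:EN = 5:3 ⇒ E = (5/8, 3/8)
2. A is where the line through N parallel to RB meets line RE ⇒ A = (1, 3/5)
2·[AEN] = 9/40, 2·[RAB] = 1
[AEN]:[RAB] = 9/40:1 = 9/40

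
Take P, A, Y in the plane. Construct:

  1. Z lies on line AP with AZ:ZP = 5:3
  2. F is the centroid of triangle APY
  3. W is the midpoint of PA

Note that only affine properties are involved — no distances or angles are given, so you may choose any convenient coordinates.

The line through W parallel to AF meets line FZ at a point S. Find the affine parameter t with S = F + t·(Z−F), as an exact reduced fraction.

Choose coordinates P = (0, 0), A = (1, 0), Y = (0, 1).
1. Z lies on line AP with AZ:ZP = 5:3 ⇒ Z = (3/8, 0)
2. F is the centroid of triangle APY ⇒ F = (1/3, 1/3)
3. W is the midpoint of PA ⇒ W = (1/2, 0)
through W parallel to AF: direction (-2/3, 1/3); meets FZ at S = (11/30, 1/15)
S = F + t·(Z−F) with t = 4/5

t = 4/5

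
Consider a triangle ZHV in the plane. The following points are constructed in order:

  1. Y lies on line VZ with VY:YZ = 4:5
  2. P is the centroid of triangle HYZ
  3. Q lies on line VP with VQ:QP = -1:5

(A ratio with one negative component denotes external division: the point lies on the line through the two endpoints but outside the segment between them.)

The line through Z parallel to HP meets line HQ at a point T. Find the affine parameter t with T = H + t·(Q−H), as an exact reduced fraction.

Assign Z = (0, 0), H = (1, 0), V = (0, 1) — the answer is frame-independent, so this choice is without loss of generality.
1. Y lies on line VZ with VY:YZ = 4:5 ⇒ Y = (0, 5/9)
2. P is the centroid of triangle HYZ ⇒ P = (1/3, 5/27)
3. Q lies on line VP with VQ:QP = -1:5 ⇒ Q = (-1/12, 65/54)
through Z parallel to HP: direction (-2/3, 5/27); meets HQ at T = (4/3, -10/27)
T = H + t·(Q−H) with t = -4/13

t = -4/13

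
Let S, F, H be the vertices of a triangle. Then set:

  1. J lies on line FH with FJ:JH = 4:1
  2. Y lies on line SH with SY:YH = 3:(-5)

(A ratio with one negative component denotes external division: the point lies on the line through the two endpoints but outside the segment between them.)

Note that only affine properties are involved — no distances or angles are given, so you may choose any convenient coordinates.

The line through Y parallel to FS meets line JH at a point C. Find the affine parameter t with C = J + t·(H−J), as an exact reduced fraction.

Choose coordinates S = (0, 0), F = (1, 0), H = (0, 1).
1. J lies on line FH with FJ:JH = 4:1 ⇒ J = (1/5, 4/5)
2. Y lies on line SH with SY:YH = 3:(-5) ⇒ Y = (0, -3/2)
through Y parallel to FS: direction (-1, 0); meets JH at C = (5/2, -3/2)
C = J + t·(H−J) with t = -23/2

t = -23/2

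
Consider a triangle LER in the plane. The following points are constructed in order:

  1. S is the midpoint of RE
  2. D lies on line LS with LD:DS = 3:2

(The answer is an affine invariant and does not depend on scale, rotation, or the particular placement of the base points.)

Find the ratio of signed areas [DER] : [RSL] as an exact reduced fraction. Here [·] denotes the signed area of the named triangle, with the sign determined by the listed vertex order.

[DER]:[RSL] = -4/5

Assign L = (0, 0), E = (1, 0), R = (0, 1) — the answer is frame-independent, so this choice is without loss of generality.
1. S is the midpoint of RE ⇒ S = (1/2, 1/2)
2. D lies on line LS with LD:DS = 3:2 ⇒ D = (3/10, 3/10)
2·[DER] = 2/5, 2·[RSL] = -1/2
[DER]:[RSL] = 2/5:-1/2 = -4/5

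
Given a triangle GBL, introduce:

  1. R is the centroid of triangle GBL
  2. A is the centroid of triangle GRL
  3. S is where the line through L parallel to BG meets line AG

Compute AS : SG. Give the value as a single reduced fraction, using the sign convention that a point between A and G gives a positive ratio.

AS:SG = -5/9

Work in coordinates with G = (0, 0), B = (1, 0), L = (0, 1).
1. R is the centroid of triangle GBL ⇒ R = (1/3, 1/3)
2. A is the centroid of triangle GRL ⇒ A = (1/9, 4/9)
3. S is where the line through L parallel to BG meets line AG ⇒ S = (1/4, 1)
S = A + t·(G−A) with t = -5/4, so AS:SG = t:(1−t) = -5/4:9/4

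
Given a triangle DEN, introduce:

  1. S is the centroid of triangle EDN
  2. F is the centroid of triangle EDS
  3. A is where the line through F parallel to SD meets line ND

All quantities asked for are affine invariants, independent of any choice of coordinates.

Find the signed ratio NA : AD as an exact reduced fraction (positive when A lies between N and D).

Work in coordinates with D = (0, 0), E = (1, 0), N = (0, 1).
1. S is the centroid of triangle EDN ⇒ S = (1/3, 1/3)
2. F is the centroid of triangle EDS ⇒ F = (4/9, 1/9)
3. A is where the line through F parallel to SD meets line ND ⇒ A = (0, -1/3)
A = N + t·(D−N) with t = 4/3, so NA:AD = t:(1−t) = 4/3:-1/3

NA:AD = -4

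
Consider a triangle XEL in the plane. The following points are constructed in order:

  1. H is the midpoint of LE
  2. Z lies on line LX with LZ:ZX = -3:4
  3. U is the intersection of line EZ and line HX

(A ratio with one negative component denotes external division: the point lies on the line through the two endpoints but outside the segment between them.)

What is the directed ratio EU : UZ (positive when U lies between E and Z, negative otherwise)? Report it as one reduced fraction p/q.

EU:UZ = 1/4

Assign X = (0, 0), E = (1, 0), L = (0, 1) — the answer is frame-independent, so this choice is without loss of generality.
1. H is the midpoint of LE ⇒ H = (1/2, 1/2)
2. Z lies on line LX with LZ:ZX = -3:4 ⇒ Z = (0, 4)
3. U is the intersection of line EZ and line HX ⇒ U = (4/5, 4/5)
U = E + t·(Z−E) with t = 1/5, so EU:UZ = t:(1−t) = 1/5:4/5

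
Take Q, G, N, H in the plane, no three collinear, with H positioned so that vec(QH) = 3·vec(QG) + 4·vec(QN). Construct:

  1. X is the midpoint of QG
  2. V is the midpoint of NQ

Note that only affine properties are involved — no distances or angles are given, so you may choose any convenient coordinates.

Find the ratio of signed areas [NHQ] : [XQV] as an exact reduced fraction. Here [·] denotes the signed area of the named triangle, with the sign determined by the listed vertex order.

Assign Q = (0, 0), G = (1, 0), N = (0, 1), H = (3, 4) — the answer is frame-independent, so this choice is without loss of generality.
1. X is the midpoint of QG ⇒ X = (1/2, 0)
2. V is the midpoint of NQ ⇒ V = (0, 1/2)
2·[NHQ] = -3, 2·[XQV] = -1/4
[NHQ]:[XQV] = -3:-1/4 = 12

[NHQ]:[XQV] = 12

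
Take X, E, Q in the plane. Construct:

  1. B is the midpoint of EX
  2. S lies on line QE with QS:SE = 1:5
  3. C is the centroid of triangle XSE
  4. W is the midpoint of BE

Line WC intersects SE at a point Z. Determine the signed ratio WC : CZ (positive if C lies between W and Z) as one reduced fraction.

Work in coordinates with X = (0, 0), E = (1, 0), Q = (0, 1).
1. B is the midpoint of EX ⇒ B = (1/2, 0)
2. S lies on line QE with QS:SE = 1:5 ⇒ S = (1/6, 5/6)
3. C is the centroid of triangle XSE ⇒ C = (7/18, 5/18)
4. W is the midpoint of BE ⇒ W = (3/4, 0)
line WC meets SE at Z = (11/6, -5/6)
C = W + t·(Z−W) with t = -1/3, so WC:CZ = -1/3:4/3

WC:CZ = -1/4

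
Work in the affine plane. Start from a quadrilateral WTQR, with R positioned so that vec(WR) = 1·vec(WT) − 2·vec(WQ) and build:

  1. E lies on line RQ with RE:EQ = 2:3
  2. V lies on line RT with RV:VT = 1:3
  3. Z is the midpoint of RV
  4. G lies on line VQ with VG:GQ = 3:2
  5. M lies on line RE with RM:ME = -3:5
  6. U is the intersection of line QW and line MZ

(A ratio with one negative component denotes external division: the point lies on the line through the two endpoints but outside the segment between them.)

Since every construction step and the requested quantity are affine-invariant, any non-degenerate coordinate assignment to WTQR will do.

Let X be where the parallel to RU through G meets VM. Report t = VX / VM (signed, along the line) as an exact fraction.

t = 7

Set W = (0, 0), T = (1, 0), Q = (0, 1), R = (1, -2); any affine frame gives the same invariant.
1. E lies on line RQ with RE:EQ = 2:3 ⇒ E = (3/5, -4/5)
2. V lies on line RT with RV:VT = 1:3 ⇒ V = (1, -3/2)
3. Z is the midpoint of RV ⇒ Z = (1, -7/4)
4. G lies on line VQ with VG:GQ = 3:2 ⇒ G = (2/5, 0)
5. M lies on line RE with RM:ME = -3:5 ⇒ M = (8/5, -19/5)
6. U is the intersection of line QW and line MZ ⇒ U = (0, 5/3)
through G parallel to RU: direction (-1, 11/3); meets VM at X = (26/5, -88/5)
X = V + t·(M−V) with t = 7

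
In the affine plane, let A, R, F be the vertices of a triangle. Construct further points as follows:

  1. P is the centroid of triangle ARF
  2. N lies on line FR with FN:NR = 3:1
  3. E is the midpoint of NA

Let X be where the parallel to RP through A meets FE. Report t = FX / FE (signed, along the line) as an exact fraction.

t = 16/11

Choose coordinates A = (0, 0), R = (1, 0), F = (0, 1).
1. P is the centroid of triangle ARF ⇒ P = (1/3, 1/3)
2. N lies on line FR with FN:NR = 3:1 ⇒ N = (3/4, 1/4)
3. E is the midpoint of NA ⇒ E = (3/8, 1/8)
through A parallel to RP: direction (-2/3, 1/3); meets FE at X = (6/11, -3/11)
X = F + t·(E−F) with t = 16/11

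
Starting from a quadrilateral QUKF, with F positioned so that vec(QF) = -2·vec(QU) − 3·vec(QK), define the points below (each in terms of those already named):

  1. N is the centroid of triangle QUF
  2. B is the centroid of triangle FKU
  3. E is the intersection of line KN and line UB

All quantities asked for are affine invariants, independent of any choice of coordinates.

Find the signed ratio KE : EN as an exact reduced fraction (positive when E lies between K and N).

KE:EN = 9/2

Assign Q = (0, 0), U = (1, 0), K = (0, 1), F = (-2, -3) — the answer is frame-independent, so this choice is without loss of generality.
1. N is the centroid of triangle QUF ⇒ N = (-1/3, -1)
2. B is the centroid of triangle FKU ⇒ B = (-1/3, -2/3)
3. E is the intersection of line KN and line UB ⇒ E = (-3/11, -7/11)
E = K + t·(N−K) with t = 9/11, so KE:EN = t:(1−t) = 9/11:2/11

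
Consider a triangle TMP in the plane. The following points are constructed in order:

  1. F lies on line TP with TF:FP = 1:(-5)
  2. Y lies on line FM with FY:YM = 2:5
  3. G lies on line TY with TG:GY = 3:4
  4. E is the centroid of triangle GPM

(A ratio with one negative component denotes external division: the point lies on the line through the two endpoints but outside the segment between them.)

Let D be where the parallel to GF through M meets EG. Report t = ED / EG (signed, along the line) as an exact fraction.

t = 43

Work in coordinates with T = (0, 0), M = (1, 0), P = (0, 1).
1. F lies on line TP with TF:FP = 1:(-5) ⇒ F = (0, -1/4)
2. Y lies on line FM with FY:YM = 2:5 ⇒ Y = (2/7, -5/28)
3. G lies on line TY with TG:GY = 3:4 ⇒ G = (6/49, -15/196)
4. E is the centroid of triangle GPM ⇒ E = (55/147, 181/588)
through M parallel to GF: direction (-6/49, -17/98); meets EG at D = (-512/49, -3179/196)
D = E + t·(G−E) with t = 43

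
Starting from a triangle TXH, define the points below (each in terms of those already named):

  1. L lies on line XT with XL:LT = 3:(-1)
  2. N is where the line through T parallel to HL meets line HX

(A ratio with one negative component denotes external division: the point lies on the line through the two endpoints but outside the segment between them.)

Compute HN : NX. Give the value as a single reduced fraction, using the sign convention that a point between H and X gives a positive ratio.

HN:NX = 1/2

Work in coordinates with T = (0, 0), X = (1, 0), H = (0, 1).
1. L lies on line XT with XL:LT = 3:(-1) ⇒ L = (-1/2, 0)
2. N is where the line through T parallel to HL meets line HX ⇒ N = (1/3, 2/3)
N = H + t·(X−H) with t = 1/3, so HN:NX = t:(1−t) = 1/3:2/3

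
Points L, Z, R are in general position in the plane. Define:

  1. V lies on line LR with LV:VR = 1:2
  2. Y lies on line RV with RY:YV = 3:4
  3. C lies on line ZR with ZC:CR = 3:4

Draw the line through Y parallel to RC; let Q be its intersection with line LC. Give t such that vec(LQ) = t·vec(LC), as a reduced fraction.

Set L = (0, 0), Z = (1, 0), R = (0, 1); any affine frame gives the same invariant.
1. V lies on line LR with LV:VR = 1:2 ⇒ V = (0, 1/3)
2. Y lies on line RV with RY:YV = 3:4 ⇒ Y = (0, 5/7)
3. C lies on line ZR with ZC:CR = 3:4 ⇒ C = (4/7, 3/7)
through Y parallel to RC: direction (4/7, -4/7); meets LC at Q = (20/49, 15/49)
Q = L + t·(C−L) with t = 5/7

t = 5/7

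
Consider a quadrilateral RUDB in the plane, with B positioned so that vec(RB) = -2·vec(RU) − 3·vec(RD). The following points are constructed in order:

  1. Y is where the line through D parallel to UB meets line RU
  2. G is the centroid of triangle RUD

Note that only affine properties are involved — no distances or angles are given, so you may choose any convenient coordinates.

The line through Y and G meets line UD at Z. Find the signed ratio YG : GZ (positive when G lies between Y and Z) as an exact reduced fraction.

YG:GZ = 5

Assign R = (0, 0), U = (1, 0), D = (0, 1), B = (-2, -3) — the answer is frame-independent, so this choice is without loss of generality.
1. Y is where the line through D parallel to UB meets line RU ⇒ Y = (-1, 0)
2. G is the centroid of triangle RUD ⇒ G = (1/3, 1/3)
line YG meets UD at Z = (3/5, 2/5)
G = Y + t·(Z−Y) with t = 5/6, so YG:GZ = 5/6:1/6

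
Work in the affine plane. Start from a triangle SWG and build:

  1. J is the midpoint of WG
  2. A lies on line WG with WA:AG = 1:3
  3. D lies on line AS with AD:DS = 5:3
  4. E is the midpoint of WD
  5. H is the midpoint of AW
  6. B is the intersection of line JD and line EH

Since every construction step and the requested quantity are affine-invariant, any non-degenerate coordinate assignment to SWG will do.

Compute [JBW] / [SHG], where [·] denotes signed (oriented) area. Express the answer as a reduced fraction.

Work in coordinates with S = (0, 0), W = (1, 0), G = (0, 1).
1. J is the midpoint of WG ⇒ J = (1/2, 1/2)
2. A lies on line WG with WA:AG = 1:3 ⇒ A = (3/4, 1/4)
3. D lies on line AS with AD:DS = 5:3 ⇒ D = (9/32, 3/32)
4. E is the midpoint of WD ⇒ E = (41/64, 3/64)
5. H is the midpoint of AW ⇒ H = (7/8, 1/8)
6. B is the intersection of line JD and line EH ⇒ B = (11/64, -7/64)
2·[JBW] = 15/32, 2·[SHG] = 7/8
[JBW]:[SHG] = 15/32:7/8 = 15/28

[JBW]:[SHG] = 15/28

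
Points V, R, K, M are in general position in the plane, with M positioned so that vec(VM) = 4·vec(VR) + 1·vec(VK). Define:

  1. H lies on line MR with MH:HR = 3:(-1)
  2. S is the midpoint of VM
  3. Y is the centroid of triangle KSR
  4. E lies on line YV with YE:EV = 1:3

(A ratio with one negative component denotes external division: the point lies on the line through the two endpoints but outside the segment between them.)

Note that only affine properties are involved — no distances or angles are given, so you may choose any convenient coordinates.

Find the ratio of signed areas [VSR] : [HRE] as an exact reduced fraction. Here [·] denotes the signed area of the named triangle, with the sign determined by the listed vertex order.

Set V = (0, 0), R = (1, 0), K = (0, 1), M = (4, 1); any affine frame gives the same invariant.
1. H lies on line MR with MH:HR = 3:(-1) ⇒ H = (-1/2, -1/2)
2. S is the midpoint of VM ⇒ S = (2, 1/2)
3. Y is the centroid of triangle KSR ⇒ Y = (1, 1/2)
4. E lies on line YV with YE:EV = 1:3 ⇒ E = (3/4, 3/8)
2·[VSR] = -1/2, 2·[HRE] = 11/16
[VSR]:[HRE] = -1/2:11/16 = -8/11

[VSR]:[HRE] = -8/11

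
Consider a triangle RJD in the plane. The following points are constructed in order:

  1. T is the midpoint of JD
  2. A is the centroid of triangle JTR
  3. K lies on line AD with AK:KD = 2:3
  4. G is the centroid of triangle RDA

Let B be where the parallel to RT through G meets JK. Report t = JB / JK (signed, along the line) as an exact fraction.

Set R = (0, 0), J = (1, 0), D = (0, 1); any affine frame gives the same invariant.
1. T is the midpoint of JD ⇒ T = (1/2, 1/2)
2. A is the centroid of triangle JTR ⇒ A = (1/2, 1/6)
3. K lies on line AD with AK:KD = 2:3 ⇒ K = (3/10, 1/2)
4. G is the centroid of triangle RDA ⇒ G = (1/6, 7/18)
through G parallel to RT: direction (1/2, 1/2); meets JK at B = (31/108, 55/108)
B = J + t·(K−J) with t = 55/54

t = 55/54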